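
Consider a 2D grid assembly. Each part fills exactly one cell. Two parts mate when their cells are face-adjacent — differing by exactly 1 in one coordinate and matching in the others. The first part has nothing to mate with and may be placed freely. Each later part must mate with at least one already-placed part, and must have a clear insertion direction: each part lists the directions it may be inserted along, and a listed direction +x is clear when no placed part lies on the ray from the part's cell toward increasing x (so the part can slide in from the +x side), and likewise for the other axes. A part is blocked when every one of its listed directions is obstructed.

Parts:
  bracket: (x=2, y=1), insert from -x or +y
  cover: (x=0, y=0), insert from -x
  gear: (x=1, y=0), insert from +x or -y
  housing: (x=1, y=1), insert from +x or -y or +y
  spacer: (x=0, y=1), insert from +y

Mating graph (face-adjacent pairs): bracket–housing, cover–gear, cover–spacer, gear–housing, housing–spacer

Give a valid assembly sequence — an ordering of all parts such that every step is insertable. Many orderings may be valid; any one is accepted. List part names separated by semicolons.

housing; gear; spacer; bracket; cover

1. housing@(1, 1) [+x clear] — {housing}
2. gear@(1, 0) [+x clear] — {gear, housing}
3. spacer@(0, 1) [+y clear] — {gear, housing, spacer}
4. bracket@(2, 1) [+y clear] — {bracket, gear, housing, spacer}
5. cover@(0, 0) [-x clear] — {bracket, cover, gear, housing, spacer}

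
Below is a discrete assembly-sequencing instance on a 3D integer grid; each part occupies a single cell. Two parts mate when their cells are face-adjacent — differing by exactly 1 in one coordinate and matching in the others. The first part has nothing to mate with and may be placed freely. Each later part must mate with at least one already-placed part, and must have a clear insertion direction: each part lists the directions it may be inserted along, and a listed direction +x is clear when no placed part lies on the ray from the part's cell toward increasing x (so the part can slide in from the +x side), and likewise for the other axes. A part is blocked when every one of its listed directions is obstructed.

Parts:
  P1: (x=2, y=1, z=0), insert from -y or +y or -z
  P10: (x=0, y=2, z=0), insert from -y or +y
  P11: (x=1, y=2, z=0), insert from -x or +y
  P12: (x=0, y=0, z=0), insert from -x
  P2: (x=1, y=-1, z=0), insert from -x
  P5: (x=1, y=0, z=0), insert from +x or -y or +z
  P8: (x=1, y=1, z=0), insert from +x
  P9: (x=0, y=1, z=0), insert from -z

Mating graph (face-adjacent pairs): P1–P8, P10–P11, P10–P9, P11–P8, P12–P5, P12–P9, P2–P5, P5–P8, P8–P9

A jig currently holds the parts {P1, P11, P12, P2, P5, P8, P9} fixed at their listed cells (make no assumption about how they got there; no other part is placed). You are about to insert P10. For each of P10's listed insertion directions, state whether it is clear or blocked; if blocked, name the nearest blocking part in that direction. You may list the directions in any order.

+y: clear; -y: blocked by P9

-y: nearest on ray is P9@(0, 1, 0) ⇒ blocked
+y: ray from P10(0, 2, 0) has no placed part ⇒ clear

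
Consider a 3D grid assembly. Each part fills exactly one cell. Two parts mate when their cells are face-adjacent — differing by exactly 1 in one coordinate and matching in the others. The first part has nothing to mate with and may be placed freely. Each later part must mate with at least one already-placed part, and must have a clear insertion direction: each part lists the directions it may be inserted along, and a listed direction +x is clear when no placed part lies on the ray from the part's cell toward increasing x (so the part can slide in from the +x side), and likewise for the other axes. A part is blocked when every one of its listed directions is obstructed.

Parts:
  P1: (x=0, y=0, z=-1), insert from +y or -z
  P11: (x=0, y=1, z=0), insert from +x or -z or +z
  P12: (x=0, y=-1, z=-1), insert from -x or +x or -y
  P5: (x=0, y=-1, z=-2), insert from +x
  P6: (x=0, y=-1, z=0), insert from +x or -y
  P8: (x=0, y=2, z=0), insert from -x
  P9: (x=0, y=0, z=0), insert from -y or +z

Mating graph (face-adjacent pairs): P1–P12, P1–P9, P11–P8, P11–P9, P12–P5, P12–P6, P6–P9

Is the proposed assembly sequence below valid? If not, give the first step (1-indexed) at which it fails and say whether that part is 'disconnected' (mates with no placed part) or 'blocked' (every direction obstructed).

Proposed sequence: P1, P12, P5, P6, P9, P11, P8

1. P1@(0, 0, -1) [+y clear] — {P1}
2. P12@(0, -1, -1) [-x clear] — {P1, P12}
3. P5@(0, -1, -2) [+x clear] — {P1, P12, P5}
4. P6@(0, -1, 0) [+x clear] — {P1, P12, P5, P6}
5. P9@(0, 0, 0) [+z clear] — {P1, P12, P5, P6, P9}
6. P11@(0, 1, 0) [+x clear] — {P1, P11, P12, P5, P6, P9}
7. P8@(0, 2, 0) [-x clear] — {P1, P11, P12, P5, P6, P8, P9}

Valid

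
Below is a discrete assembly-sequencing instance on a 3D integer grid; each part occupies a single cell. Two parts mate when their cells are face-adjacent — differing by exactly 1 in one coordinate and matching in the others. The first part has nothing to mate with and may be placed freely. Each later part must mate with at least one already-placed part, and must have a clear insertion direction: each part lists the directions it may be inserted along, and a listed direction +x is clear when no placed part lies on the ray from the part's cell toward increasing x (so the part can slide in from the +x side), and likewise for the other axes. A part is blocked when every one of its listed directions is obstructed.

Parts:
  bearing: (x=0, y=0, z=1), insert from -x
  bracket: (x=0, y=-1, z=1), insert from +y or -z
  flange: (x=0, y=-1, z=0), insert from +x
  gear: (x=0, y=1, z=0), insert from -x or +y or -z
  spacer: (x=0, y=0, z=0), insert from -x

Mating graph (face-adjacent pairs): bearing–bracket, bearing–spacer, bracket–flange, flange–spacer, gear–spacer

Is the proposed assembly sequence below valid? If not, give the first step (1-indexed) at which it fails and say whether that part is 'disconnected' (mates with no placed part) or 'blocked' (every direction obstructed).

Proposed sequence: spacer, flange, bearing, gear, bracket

Invalid at step 5 (blocked)

1. spacer@(0, 0, 0) [-x clear] — {spacer}
2. flange@(0, -1, 0) [+x clear] — {flange, spacer}
3. bearing@(0, 0, 1) [-x clear] — {bearing, flange, spacer}
4. gear@(0, 1, 0) [-x clear] — {bearing, flange, gear, spacer}
5. bracket@(0, -1, 1) — +y/-z all obstructed ⇒ blocked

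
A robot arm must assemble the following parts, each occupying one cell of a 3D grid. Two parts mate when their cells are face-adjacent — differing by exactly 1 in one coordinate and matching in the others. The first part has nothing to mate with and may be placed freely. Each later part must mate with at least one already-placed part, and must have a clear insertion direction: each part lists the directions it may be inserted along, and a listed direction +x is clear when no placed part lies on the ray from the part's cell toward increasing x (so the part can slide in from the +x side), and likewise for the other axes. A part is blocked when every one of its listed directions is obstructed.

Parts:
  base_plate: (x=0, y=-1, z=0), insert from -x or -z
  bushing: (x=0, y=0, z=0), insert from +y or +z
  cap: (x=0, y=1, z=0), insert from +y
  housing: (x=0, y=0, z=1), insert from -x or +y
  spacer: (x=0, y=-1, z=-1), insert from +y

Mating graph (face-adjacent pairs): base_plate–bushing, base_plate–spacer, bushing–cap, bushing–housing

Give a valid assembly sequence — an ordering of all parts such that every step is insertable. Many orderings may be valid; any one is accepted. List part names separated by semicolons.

1. spacer@(0, -1, -1) [+y clear] — {spacer}
2. base_plate@(0, -1, 0) [-x clear] — {base_plate, spacer}
3. bushing@(0, 0, 0) [+y clear] — {base_plate, bushing, spacer}
4. housing@(0, 0, 1) [-x clear] — {base_plate, bushing, housing, spacer}
5. cap@(0, 1, 0) [+y clear] — {base_plate, bushing, cap, housing, spacer}

spacer; base_plate; bushing; housing; cap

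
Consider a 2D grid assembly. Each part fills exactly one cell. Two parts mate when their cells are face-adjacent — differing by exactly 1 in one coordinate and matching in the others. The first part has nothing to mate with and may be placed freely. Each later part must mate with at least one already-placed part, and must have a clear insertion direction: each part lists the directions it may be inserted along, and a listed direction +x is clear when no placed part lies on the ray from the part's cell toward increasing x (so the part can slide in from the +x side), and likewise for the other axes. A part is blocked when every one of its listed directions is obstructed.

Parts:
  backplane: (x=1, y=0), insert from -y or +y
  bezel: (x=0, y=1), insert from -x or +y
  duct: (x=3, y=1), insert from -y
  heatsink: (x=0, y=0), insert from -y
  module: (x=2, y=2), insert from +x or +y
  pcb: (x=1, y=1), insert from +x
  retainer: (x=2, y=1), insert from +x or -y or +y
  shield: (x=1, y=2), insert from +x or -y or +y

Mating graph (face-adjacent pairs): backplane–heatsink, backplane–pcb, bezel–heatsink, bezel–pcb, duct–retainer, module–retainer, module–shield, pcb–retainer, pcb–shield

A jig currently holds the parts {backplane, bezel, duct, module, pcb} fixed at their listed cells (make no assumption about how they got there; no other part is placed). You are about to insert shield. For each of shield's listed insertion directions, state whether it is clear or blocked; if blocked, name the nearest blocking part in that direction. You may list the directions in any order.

+x: blocked by module; +y: clear; -y: blocked by pcb

+x: nearest on ray is module@(2, 2) ⇒ blocked
-y: nearest on ray is pcb@(1, 1) ⇒ blocked
+y: ray from shield(1, 2) has no placed part ⇒ clear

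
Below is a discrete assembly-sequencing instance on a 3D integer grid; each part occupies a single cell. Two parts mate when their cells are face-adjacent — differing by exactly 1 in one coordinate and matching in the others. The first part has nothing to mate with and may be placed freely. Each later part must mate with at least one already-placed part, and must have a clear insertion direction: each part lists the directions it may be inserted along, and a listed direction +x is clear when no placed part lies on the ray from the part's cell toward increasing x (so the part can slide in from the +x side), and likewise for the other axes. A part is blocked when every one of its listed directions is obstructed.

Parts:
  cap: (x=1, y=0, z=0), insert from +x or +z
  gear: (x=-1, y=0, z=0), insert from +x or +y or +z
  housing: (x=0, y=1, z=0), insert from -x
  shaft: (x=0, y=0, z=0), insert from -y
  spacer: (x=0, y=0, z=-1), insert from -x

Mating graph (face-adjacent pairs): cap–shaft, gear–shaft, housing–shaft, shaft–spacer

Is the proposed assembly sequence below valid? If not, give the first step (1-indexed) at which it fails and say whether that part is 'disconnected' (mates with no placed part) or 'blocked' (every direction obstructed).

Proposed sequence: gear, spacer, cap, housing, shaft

Invalid at step 2 (disconnected)

1. gear@(-1, 0, 0) [+x clear] — {gear}
2. spacer@(0, 0, -1) — no placed neighbour ⇒ disconnected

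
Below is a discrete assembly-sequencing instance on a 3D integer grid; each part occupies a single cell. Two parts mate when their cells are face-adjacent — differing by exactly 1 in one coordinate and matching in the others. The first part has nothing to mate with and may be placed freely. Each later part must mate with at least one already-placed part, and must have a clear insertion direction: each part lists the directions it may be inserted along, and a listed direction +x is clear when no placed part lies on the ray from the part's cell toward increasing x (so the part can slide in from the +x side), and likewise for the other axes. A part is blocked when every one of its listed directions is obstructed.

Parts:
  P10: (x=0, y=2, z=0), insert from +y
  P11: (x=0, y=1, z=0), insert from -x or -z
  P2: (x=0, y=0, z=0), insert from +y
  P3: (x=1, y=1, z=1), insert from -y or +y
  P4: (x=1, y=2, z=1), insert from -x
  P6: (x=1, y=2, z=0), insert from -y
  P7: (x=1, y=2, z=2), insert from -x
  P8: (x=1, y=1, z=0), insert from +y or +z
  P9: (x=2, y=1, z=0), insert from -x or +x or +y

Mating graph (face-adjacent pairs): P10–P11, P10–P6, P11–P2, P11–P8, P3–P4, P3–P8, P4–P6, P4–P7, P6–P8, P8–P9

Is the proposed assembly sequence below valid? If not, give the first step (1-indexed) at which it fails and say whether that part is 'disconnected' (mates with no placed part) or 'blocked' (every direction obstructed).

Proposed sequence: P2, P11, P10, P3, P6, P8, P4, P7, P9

1. P2@(0, 0, 0) [+y clear] — {P2}
2. P11@(0, 1, 0) [-x clear] — {P11, P2}
3. P10@(0, 2, 0) [+y clear] — {P10, P11, P2}
4. P3@(1, 1, 1) — no placed neighbour ⇒ disconnected

Invalid at step 4 (disconnected)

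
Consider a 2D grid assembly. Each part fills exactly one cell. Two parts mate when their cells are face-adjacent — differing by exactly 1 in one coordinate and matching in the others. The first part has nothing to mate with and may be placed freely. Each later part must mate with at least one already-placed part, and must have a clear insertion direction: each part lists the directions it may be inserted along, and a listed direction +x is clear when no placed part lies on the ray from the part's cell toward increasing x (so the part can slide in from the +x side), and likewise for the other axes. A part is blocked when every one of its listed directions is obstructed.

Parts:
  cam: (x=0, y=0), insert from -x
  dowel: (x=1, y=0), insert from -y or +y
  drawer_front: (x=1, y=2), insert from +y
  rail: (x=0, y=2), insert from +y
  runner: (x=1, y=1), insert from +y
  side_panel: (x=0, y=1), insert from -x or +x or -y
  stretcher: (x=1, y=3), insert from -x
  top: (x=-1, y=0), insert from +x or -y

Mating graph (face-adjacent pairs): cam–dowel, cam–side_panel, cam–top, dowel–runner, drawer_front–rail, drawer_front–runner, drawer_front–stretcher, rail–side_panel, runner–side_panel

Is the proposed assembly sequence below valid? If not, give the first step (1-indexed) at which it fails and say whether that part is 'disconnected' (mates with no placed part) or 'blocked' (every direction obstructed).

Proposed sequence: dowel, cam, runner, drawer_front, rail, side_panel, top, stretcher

Valid

1. dowel@(1, 0) [-y clear] — {dowel}
2. cam@(0, 0) [-x clear] — {cam, dowel}
3. runner@(1, 1) [+y clear] — {cam, dowel, runner}
4. drawer_front@(1, 2) [+y clear] — {cam, dowel, drawer_front, runner}
5. rail@(0, 2) [+y clear] — {cam, dowel, drawer_front, rail, runner}
6. side_panel@(0, 1) [-x clear] — {cam, dowel, drawer_front, rail, runner, side_panel}
7. top@(-1, 0) [-y clear] — {cam, dowel, drawer_front, rail, runner, side_panel, top}
8. stretcher@(1, 3) [-x clear] — {cam, dowel, drawer_front, rail, runner, side_panel, stretcher, top}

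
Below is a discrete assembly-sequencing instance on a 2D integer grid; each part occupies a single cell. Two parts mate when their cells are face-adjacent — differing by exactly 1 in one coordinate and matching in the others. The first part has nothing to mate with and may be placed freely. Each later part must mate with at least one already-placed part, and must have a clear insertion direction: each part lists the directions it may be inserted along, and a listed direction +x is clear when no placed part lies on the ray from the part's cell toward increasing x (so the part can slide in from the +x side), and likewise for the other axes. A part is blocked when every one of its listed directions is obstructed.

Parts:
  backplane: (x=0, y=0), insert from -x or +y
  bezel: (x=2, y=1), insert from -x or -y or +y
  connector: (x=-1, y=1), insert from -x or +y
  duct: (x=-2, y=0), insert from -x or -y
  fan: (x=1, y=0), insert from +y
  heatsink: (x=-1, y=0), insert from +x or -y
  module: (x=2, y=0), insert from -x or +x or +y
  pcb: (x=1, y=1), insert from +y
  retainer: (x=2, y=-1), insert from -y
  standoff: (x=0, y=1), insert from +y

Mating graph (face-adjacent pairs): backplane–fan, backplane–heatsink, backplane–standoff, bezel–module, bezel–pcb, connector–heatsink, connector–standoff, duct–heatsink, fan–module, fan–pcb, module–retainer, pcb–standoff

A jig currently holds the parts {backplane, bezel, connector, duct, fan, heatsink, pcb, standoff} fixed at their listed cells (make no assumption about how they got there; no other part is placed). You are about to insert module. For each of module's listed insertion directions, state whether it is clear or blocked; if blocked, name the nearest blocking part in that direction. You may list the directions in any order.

-x: nearest on ray is fan@(1, 0) ⇒ blocked
+x: ray from module(2, 0) has no placed part ⇒ clear
+y: nearest on ray is bezel@(2, 1) ⇒ blocked

+x: clear; +y: blocked by bezel; -x: blocked by fan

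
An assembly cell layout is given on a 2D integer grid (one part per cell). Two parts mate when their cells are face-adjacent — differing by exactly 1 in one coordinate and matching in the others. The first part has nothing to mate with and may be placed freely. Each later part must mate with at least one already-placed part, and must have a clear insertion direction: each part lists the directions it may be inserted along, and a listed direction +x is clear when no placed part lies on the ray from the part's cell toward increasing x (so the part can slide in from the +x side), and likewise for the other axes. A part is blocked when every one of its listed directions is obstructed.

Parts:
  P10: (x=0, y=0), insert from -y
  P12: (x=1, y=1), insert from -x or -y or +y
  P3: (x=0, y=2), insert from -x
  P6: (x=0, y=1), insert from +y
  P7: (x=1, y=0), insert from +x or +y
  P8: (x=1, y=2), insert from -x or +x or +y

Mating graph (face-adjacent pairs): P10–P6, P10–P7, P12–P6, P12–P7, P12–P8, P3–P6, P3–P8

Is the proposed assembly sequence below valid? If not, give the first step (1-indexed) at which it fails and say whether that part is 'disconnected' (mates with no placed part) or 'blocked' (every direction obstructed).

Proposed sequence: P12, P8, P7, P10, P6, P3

Valid

1. P12@(1, 1) [-x clear] — {P12}
2. P8@(1, 2) [-x clear] — {P12, P8}
3. P7@(1, 0) [+x clear] — {P12, P7, P8}
4. P10@(0, 0) [-y clear] — {P10, P12, P7, P8}
5. P6@(0, 1) [+y clear] — {P10, P12, P6, P7, P8}
6. P3@(0, 2) [-x clear] — {P10, P12, P3, P6, P7, P8}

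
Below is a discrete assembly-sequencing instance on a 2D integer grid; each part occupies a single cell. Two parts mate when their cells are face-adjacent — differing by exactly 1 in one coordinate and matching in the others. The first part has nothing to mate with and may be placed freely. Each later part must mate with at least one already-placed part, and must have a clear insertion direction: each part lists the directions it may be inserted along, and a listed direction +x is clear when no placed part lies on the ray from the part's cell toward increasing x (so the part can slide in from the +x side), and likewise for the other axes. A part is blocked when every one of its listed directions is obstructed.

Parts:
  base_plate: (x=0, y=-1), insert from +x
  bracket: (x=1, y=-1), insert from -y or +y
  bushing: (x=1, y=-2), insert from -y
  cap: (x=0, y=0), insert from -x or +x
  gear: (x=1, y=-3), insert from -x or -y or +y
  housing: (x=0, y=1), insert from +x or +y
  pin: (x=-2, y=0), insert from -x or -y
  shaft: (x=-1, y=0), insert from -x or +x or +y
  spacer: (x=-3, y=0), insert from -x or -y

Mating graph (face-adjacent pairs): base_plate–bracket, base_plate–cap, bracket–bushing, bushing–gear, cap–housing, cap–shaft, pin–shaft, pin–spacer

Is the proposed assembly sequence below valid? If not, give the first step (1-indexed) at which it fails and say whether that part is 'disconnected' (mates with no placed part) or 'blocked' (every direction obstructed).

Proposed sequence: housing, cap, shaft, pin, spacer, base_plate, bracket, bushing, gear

1. housing@(0, 1) [+x clear] — {housing}
2. cap@(0, 0) [-x clear] — {cap, housing}
3. shaft@(-1, 0) [-x clear] — {cap, housing, shaft}
4. pin@(-2, 0) [-x clear] — {cap, housing, pin, shaft}
5. spacer@(-3, 0) [-x clear] — {cap, housing, pin, shaft, spacer}
6. base_plate@(0, -1) [+x clear] — {base_plate, cap, housing, pin, shaft, spacer}
7. bracket@(1, -1) [-y clear] — {base_plate, bracket, cap, housing, pin, shaft, spacer}
8. bushing@(1, -2) [-y clear] — {base_plate, bracket, bushing, cap, housing, pin, shaft, spacer}
9. gear@(1, -3) [-x clear] — {base_plate, bracket, bushing, cap, gear, housing, pin, shaft, spacer}

Valid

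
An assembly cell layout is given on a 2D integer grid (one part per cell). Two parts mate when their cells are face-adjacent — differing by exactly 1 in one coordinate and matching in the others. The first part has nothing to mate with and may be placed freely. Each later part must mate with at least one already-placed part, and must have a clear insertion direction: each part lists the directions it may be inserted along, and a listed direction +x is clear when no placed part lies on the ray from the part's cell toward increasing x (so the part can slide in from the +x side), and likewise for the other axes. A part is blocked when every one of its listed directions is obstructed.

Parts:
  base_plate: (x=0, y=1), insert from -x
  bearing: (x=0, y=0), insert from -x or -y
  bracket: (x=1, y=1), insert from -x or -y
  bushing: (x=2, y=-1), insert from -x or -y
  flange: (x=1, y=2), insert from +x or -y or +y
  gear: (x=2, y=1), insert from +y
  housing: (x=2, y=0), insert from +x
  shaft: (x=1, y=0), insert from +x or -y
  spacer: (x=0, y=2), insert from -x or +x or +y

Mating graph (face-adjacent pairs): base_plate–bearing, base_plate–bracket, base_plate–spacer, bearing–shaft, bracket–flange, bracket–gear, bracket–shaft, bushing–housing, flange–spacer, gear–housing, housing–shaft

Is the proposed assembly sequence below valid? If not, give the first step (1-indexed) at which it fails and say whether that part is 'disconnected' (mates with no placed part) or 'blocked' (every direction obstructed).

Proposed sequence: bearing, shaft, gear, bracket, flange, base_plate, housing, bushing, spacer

1. bearing@(0, 0) [-x clear] — {bearing}
2. shaft@(1, 0) [+x clear] — {bearing, shaft}
3. gear@(2, 1) — no placed neighbour ⇒ disconnected

Invalid at step 3 (disconnected)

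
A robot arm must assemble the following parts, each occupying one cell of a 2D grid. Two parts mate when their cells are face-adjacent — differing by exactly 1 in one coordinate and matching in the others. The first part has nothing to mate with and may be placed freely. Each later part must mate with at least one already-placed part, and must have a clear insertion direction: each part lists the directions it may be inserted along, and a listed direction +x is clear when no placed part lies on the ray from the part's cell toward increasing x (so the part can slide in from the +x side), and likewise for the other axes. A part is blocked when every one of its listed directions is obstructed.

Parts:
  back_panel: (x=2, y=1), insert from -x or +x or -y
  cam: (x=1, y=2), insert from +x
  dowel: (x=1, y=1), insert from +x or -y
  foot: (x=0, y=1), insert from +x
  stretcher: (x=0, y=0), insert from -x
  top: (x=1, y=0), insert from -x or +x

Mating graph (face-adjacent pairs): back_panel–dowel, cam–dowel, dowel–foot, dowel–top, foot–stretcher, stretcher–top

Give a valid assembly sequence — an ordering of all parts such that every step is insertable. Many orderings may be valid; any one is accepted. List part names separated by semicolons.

1. top@(1, 0) [-x clear] — {top}
2. stretcher@(0, 0) [-x clear] — {stretcher, top}
3. foot@(0, 1) [+x clear] — {foot, stretcher, top}
4. dowel@(1, 1) [+x clear] — {dowel, foot, stretcher, top}
5. cam@(1, 2) [+x clear] — {cam, dowel, foot, stretcher, top}
6. back_panel@(2, 1) [+x clear] — {back_panel, cam, dowel, foot, stretcher, top}

top; stretcher; foot; dowel; cam; back_panel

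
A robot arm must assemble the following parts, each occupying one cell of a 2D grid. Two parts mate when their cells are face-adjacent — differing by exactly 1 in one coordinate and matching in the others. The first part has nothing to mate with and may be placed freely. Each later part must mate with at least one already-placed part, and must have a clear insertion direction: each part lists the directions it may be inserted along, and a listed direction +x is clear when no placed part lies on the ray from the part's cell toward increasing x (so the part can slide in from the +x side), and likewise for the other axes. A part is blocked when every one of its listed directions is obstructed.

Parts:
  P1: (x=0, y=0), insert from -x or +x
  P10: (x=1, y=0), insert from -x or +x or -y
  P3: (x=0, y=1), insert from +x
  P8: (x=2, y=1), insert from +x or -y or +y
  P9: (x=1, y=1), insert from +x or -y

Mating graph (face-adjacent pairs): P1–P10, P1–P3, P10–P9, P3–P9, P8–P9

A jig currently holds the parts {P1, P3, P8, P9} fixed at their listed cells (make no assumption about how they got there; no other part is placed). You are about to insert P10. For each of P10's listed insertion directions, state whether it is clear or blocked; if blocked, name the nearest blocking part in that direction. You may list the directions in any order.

-x: nearest on ray is P1@(0, 0) ⇒ blocked
+x: ray from P10(1, 0) has no placed part ⇒ clear
-y: ray from P10(1, 0) has no placed part ⇒ clear

+x: clear; -x: blocked by P1; -y: clear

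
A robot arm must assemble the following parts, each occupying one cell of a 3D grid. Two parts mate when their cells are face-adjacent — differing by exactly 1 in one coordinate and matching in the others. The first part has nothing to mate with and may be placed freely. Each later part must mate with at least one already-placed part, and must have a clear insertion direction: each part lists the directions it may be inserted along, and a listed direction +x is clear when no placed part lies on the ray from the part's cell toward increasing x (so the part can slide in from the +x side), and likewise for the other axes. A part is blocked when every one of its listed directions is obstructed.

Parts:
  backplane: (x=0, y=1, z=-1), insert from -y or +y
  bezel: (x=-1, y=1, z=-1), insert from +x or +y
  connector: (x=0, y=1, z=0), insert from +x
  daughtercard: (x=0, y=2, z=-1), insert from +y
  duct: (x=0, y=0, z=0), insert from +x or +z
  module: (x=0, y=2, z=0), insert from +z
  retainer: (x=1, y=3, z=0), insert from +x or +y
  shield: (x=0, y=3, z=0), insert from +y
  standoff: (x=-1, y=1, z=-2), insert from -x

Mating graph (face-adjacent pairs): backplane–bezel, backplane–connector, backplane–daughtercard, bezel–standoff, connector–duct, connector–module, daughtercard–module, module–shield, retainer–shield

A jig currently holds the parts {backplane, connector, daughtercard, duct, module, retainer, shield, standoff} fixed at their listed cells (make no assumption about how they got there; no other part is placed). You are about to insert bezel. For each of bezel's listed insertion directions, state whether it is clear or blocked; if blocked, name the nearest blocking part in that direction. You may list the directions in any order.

+x: nearest on ray is backplane@(0, 1, -1) ⇒ blocked
+y: ray from bezel(-1, 1, -1) has no placed part ⇒ clear

+x: blocked by backplane; +y: clear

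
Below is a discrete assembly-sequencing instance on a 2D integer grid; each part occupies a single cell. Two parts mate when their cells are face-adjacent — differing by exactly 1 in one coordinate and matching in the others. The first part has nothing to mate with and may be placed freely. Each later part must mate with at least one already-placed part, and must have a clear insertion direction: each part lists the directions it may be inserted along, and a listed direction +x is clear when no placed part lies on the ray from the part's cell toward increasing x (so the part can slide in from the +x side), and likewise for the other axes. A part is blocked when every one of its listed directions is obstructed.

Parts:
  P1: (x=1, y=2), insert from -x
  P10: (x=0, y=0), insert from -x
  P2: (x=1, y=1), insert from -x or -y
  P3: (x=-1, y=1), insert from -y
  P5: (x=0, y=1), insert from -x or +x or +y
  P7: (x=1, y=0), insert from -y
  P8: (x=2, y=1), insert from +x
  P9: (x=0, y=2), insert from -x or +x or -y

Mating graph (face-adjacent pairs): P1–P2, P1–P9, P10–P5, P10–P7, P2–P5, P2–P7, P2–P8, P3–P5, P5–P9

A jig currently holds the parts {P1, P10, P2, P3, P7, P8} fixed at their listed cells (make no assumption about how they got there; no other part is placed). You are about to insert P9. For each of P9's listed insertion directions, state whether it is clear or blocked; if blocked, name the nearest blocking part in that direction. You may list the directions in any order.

-x: ray from P9(0, 2) has no placed part ⇒ clear
+x: nearest on ray is P1@(1, 2) ⇒ blocked
-y: nearest on ray is P10@(0, 0) ⇒ blocked

+x: blocked by P1; -x: clear; -y: blocked by P10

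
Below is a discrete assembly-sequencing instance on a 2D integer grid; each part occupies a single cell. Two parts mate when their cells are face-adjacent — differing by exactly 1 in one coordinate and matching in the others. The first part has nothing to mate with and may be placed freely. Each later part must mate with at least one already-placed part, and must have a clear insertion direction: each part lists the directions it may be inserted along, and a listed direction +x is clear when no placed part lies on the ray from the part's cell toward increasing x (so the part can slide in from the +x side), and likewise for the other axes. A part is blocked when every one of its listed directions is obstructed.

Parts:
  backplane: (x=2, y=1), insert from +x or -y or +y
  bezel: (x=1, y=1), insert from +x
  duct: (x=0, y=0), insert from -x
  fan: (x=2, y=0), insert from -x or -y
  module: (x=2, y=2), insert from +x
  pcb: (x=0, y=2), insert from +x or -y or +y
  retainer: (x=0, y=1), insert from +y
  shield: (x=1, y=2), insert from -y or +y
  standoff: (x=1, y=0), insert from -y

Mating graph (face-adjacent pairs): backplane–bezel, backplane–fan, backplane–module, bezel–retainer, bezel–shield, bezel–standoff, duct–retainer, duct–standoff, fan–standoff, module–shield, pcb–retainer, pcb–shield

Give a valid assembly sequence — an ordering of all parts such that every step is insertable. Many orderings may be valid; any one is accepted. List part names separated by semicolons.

duct; retainer; pcb; bezel; backplane; fan; standoff; module; shield

1. duct@(0, 0) [-x clear] — {duct}
2. retainer@(0, 1) [+y clear] — {duct, retainer}
3. pcb@(0, 2) [+x clear] — {duct, pcb, retainer}
4. bezel@(1, 1) [+x clear] — {bezel, duct, pcb, retainer}
5. backplane@(2, 1) [+x clear] — {backplane, bezel, duct, pcb, retainer}
6. fan@(2, 0) [-y clear] — {backplane, bezel, duct, fan, pcb, retainer}
7. standoff@(1, 0) [-y clear] — {backplane, bezel, duct, fan, pcb, retainer, standoff}
8. module@(2, 2) [+x clear] — {backplane, bezel, duct, fan, module, pcb, retainer, standoff}
9. shield@(1, 2) [+y clear] — {backplane, bezel, duct, fan, module, pcb, retainer, shield, standoff}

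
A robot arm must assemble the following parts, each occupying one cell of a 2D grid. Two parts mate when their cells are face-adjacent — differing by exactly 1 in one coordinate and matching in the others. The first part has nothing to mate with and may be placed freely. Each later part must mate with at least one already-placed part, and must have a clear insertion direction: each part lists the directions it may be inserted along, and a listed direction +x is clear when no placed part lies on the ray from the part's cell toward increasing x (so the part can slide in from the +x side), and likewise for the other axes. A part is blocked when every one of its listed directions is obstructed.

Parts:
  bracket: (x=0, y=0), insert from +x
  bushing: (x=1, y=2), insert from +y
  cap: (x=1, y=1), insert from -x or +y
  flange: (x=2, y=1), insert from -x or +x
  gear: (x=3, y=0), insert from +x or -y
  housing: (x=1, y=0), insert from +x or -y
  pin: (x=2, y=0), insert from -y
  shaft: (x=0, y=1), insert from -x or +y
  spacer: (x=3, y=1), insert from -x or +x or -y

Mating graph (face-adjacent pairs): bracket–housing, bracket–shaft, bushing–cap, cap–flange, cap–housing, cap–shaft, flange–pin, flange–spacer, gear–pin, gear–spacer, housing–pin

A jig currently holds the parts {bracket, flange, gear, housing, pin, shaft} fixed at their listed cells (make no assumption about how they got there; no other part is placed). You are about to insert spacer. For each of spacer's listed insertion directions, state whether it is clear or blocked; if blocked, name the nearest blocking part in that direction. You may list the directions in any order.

+x: clear; -x: blocked by flange; -y: blocked by gear

-x: nearest on ray is flange@(2, 1) ⇒ blocked
+x: ray from spacer(3, 1) has no placed part ⇒ clear
-y: nearest on ray is gear@(3, 0) ⇒ blocked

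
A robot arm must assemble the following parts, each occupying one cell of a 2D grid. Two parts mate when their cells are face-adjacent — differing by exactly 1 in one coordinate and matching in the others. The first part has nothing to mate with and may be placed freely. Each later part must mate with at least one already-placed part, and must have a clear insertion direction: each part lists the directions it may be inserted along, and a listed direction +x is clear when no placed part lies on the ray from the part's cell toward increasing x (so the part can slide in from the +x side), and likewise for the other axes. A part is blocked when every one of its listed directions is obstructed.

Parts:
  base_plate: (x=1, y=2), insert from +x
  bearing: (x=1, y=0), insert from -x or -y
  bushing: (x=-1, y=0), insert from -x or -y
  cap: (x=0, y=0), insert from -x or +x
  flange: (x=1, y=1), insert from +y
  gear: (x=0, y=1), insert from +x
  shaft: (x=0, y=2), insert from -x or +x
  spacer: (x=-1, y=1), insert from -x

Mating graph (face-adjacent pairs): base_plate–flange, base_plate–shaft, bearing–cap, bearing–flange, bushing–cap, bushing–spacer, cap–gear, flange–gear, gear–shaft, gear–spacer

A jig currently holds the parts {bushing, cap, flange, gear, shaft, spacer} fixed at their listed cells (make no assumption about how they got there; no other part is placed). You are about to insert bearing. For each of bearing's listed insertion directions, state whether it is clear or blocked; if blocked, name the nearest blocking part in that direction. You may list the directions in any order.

-x: blocked by cap; -y: clear

-x: nearest on ray is cap@(0, 0) ⇒ blocked
-y: ray from bearing(1, 0) has no placed part ⇒ clear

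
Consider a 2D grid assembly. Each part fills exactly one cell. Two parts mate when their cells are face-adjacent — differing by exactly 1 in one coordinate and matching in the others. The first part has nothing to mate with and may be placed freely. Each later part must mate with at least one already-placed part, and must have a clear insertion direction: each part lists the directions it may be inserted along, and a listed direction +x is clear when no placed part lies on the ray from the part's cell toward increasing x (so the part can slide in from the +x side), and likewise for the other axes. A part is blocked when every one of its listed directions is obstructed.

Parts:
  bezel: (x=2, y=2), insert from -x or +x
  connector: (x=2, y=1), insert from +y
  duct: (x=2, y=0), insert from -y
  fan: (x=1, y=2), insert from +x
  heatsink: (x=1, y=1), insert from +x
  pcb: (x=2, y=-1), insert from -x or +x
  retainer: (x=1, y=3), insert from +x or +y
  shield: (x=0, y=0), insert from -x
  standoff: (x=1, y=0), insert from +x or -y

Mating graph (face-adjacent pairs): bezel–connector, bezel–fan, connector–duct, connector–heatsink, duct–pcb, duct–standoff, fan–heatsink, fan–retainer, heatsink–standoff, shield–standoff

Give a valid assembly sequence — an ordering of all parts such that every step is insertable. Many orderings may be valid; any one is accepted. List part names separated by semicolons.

heatsink; connector; duct; pcb; fan; bezel; retainer; standoff; shield

1. heatsink@(1, 1) [+x clear] — {heatsink}
2. connector@(2, 1) [+y clear] — {connector, heatsink}
3. duct@(2, 0) [-y clear] — {connector, duct, heatsink}
4. pcb@(2, -1) [-x clear] — {connector, duct, heatsink, pcb}
5. fan@(1, 2) [+x clear] — {connector, duct, fan, heatsink, pcb}
6. bezel@(2, 2) [+x clear] — {bezel, connector, duct, fan, heatsink, pcb}
7. retainer@(1, 3) [+x clear] — {bezel, connector, duct, fan, heatsink, pcb, retainer}
8. standoff@(1, 0) [-y clear] — {bezel, connector, duct, fan, heatsink, pcb, retainer, standoff}
9. shield@(0, 0) [-x clear] — {bezel, connector, duct, fan, heatsink, pcb, retainer, shield, standoff}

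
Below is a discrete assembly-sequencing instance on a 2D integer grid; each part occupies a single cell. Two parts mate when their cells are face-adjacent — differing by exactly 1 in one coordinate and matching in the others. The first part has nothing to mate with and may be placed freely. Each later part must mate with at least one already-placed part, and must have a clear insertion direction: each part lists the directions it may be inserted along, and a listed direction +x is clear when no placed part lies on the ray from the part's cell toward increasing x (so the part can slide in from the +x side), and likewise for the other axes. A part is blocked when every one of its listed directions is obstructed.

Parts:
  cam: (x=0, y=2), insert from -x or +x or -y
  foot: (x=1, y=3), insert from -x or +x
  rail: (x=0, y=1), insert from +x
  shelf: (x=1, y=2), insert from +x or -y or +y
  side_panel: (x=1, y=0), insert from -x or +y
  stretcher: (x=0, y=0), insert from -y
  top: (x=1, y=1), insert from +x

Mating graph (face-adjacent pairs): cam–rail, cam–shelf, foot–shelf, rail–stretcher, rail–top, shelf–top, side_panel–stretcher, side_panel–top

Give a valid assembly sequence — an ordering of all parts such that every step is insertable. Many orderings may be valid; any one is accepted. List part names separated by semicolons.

1. rail@(0, 1) [+x clear] — {rail}
2. top@(1, 1) [+x clear] — {rail, top}
3. shelf@(1, 2) [+x clear] — {rail, shelf, top}
4. side_panel@(1, 0) [-x clear] — {rail, shelf, side_panel, top}
5. stretcher@(0, 0) [-y clear] — {rail, shelf, side_panel, stretcher, top}
6. cam@(0, 2) [-x clear] — {cam, rail, shelf, side_panel, stretcher, top}
7. foot@(1, 3) [-x clear] — {cam, foot, rail, shelf, side_panel, stretcher, top}

rail; top; shelf; side_panel; stretcher; cam; foot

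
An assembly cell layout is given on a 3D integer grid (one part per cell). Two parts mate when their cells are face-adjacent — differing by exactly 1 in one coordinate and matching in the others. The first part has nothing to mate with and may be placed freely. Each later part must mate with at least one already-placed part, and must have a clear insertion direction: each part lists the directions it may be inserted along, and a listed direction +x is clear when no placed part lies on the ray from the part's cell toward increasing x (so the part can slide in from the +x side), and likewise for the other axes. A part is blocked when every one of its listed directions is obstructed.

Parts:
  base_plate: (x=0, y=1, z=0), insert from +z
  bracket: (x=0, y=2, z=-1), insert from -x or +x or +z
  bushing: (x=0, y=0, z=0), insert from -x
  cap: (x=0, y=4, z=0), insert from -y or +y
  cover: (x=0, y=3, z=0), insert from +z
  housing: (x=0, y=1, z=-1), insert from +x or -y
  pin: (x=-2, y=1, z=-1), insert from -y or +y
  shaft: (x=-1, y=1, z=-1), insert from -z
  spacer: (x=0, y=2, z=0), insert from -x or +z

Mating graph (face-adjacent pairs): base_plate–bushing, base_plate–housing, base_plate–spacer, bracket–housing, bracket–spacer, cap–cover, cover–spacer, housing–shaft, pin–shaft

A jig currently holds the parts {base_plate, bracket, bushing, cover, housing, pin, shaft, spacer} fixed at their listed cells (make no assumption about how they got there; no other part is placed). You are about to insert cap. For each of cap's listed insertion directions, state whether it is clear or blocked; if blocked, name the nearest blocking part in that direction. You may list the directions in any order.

-y: nearest on ray is cover@(0, 3, 0) ⇒ blocked
+y: ray from cap(0, 4, 0) has no placed part ⇒ clear

+y: clear; -y: blocked by cover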